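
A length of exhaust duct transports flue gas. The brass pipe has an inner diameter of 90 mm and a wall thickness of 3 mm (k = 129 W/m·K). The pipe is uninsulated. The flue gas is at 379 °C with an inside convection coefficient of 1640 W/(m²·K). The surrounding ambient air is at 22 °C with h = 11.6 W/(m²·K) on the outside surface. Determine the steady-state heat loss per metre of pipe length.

q′ ≈ 1240 W/m

For a radial system each layer contributes R = ln(r_out/r_in)/(2πkL); films add R = 1/(hA).
R_inner film = 1/(h_i·2πr₁L) = 1/(1640×2π×0.045×1) = 0.002157 K/W
R_brass pipe wall = ln(48/45)/(2π×129×1) = 7.962×10^-5 K/W
R_outer film = 1/(h_o·2πr_oL) = 1/(11.6×2π×0.048×1) = 0.2858 K/W
R_total = 0.2881 K/W
Q = ΔT/R_total = 357/0.2881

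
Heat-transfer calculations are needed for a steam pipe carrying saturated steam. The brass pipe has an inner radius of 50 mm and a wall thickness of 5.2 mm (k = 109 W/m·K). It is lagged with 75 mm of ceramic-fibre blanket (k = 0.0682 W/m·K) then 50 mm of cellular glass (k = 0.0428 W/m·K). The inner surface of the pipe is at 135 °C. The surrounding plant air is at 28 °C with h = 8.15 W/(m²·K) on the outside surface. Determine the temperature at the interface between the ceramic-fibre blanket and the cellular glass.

T ≈ 70.4 °C

Per-layer cylindrical resistances, series-summed:
R_brass pipe wall = ln(55.2/50)/(2π×109×1) = 1.445×10^-4 K/W
R_ceramic-fibre blanket = ln(130.2/55.2)/(2π×0.0682×1) = 2.003 K/W
R_cellular glass = ln(180.2/130.2)/(2π×0.0428×1) = 1.209 K/W
R_outer film = 1/(h_o·2πr_oL) = 1/(8.15×2π×0.1802×1) = 0.1084 K/W
R_total = 3.32 K/W
Q = ΔT/R_total = 107/3.32
Q = 32.2 W/m
T_interface = T_inner − Q·ΣR(inner→interface) = 135 − 32.2×2.003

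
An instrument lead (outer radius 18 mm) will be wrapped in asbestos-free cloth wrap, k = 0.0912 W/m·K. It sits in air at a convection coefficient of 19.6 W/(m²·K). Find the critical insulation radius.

For a cylinder r_cr = k/h = 0.0912/19.6
r_cr = 4.65 mm; since the bare radius (18 mm) is above r_cr, any added insulation will reduce heat loss.

r_cr ≈ 4.65 mm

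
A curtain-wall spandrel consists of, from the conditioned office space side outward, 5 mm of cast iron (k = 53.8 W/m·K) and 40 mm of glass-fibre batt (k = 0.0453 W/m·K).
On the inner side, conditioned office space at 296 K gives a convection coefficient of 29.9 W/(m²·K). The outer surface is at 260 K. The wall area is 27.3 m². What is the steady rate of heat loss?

Q ≈ 1070 W

Model the wall as resistances in series:
R_inner film = 1/(h_i·A) = 1/(29.9×27.3) = 0.001225 K/W
R_cast iron = L/(kA) = 0.005/(53.8×27.3) = 3.404×10^-6 K/W
R_glass-fibre batt = L/(kA) = 0.04/(0.0453×27.3) = 0.03234 K/W
R_total = 0.03357 K/W
Q = ΔT / R_total = 36 / 0.03357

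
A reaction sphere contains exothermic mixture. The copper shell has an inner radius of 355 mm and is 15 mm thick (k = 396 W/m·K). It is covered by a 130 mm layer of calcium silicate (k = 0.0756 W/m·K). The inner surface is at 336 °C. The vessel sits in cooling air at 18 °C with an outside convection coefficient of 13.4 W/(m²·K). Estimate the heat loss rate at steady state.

Radial (spherical) resistances in series:
R_copper shell = (1/0.355 − 1/0.37)/(4π×396) = 2.295×10^-5 K/W
R_calcium silicate = (1/0.37 − 1/0.5)/(4π×0.0756) = 0.7397 K/W
R_outer film = 1/(h·4πr_o²) = 1/(13.4×4π×0.5²) = 0.02375 K/W
R_total = 0.7635 K/W
Q = ΔT/R_total = 318/0.7635

Q ≈ 417 W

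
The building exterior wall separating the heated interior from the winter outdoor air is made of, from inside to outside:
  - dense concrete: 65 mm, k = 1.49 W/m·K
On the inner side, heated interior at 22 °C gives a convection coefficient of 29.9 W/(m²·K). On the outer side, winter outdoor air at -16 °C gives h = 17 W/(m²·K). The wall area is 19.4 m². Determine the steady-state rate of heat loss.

Q ≈ 5420 W

Model the wall as resistances in series:
R_inner film = 1/(h_i·A) = 1/(29.9×19.4) = 0.001724 K/W
R_dense concrete = L/(kA) = 0.065/(1.49×19.4) = 0.002249 K/W
R_outer film = 1/(h_o·A) = 1/(17×19.4) = 0.003032 K/W
R_total = 0.007005 K/W
Q = ΔT / R_total = 38 / 0.007005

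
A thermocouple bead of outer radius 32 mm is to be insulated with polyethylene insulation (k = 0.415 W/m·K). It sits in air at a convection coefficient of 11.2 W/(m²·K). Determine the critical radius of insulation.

r_cr ≈ 74.1 mm

For a sphere r_cr = 2k/h = 2×0.415/11.2
r_cr = 74.1 mm; since the bare radius (32 mm) is below r_cr, adding a thin layer of insulation will *increase* heat loss.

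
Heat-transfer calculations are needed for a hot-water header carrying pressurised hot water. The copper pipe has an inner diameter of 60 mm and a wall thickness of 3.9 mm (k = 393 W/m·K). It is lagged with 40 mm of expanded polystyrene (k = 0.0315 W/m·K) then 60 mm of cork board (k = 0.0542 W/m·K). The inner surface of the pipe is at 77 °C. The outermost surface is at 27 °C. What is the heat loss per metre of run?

For a radial system each layer contributes R = ln(r_out/r_in)/(2πkL); films add R = 1/(hA).
R_copper pipe wall = ln(33.9/30)/(2π×393×1) = 4.95×10^-5 K/W
R_expanded polystyrene = ln(73.9/33.9)/(2π×0.0315×1) = 3.937 K/W
R_cork board = ln(133.9/73.9)/(2π×0.0542×1) = 1.745 K/W
R_total = 5.683 K/W
Q = ΔT/R_total = 50/5.683

q′ ≈ 8.8 W/m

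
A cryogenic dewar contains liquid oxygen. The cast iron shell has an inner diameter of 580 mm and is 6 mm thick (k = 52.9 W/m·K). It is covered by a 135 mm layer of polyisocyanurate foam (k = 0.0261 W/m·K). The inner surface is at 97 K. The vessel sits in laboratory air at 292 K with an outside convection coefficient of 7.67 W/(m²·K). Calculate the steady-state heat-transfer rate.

For a spherical shell R = (1/r₁ − 1/r₂)/(4πk); film R = 1/(h·4πr²). In series:
R_cast iron shell = (1/0.29 − 1/0.296)/(4π×52.9) = 1.051×10^-4 K/W
R_polyisocyanurate foam = (1/0.296 − 1/0.431)/(4π×0.0261) = 3.226 K/W
R_outer film = 1/(h·4πr_o²) = 1/(7.67×4π×0.431²) = 0.05585 K/W
R_total = 3.282 K/W
Q = ΔT/R_total = 195/3.282

Q ≈ 59.4 W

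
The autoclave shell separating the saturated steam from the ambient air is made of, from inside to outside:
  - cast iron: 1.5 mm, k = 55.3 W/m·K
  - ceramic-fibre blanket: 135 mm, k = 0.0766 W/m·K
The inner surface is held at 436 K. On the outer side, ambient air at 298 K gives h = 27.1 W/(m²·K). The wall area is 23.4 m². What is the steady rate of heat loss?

Q ≈ 1790 W

Treating each layer as a thermal resistance in series:
R_cast iron = L/(kA) = 0.0015/(55.3×23.4) = 1.159×10^-6 K/W
R_ceramic-fibre blanket = L/(kA) = 0.135/(0.0766×23.4) = 0.07532 K/W
R_outer film = 1/(h_o·A) = 1/(27.1×23.4) = 0.001577 K/W
R_total = 0.07689 K/W
Q = ΔT / R_total = 138 / 0.07689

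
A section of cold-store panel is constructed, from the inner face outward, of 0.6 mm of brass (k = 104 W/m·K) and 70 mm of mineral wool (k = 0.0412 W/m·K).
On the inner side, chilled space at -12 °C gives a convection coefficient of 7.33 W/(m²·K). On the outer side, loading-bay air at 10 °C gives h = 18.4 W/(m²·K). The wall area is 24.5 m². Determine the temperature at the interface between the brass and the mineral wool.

Thermal resistances in series:
R_inner film = 1/(h_i·A) = 1/(7.33×24.5) = 0.005568 K/W
R_brass = L/(kA) = 0.0006/(104×24.5) = 2.355×10^-7 K/W
R_mineral wool = L/(kA) = 0.07/(0.0412×24.5) = 0.06935 K/W
R_outer film = 1/(h_o·A) = 1/(18.4×24.5) = 0.002218 K/W
R_total = 0.07714 K/W;  Q = ΔT/R_total = 22/0.07714 = 285.2 W
T_interface = T_inner + Q·ΣR(inner→interface) = -12 + 285×0.005569

T ≈ -10.4 °C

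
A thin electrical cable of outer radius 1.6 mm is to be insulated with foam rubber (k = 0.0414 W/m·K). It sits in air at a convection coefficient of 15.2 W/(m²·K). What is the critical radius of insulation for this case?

r_cr ≈ 2.72 mm

For a cylinder r_cr = k/h = 0.0414/15.2
r_cr = 2.72 mm; since the bare radius (1.6 mm) is below r_cr, adding a thin layer of insulation will *increase* heat loss.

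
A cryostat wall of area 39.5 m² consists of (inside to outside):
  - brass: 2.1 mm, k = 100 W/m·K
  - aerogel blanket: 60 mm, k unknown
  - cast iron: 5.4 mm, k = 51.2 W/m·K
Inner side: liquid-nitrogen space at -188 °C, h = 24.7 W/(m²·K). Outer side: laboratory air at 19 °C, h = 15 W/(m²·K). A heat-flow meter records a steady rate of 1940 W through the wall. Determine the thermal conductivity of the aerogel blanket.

k ≈ 0.0146 W/(m·K)

Series thermal resistances:
R_inner film = 1/(h_i·A) = 1/(24.7×39.5) = 0.001025 K/W
R_brass = L/(kA) = 0.0021/(100×39.5) = 5.316×10^-7 K/W
R_cast iron = L/(kA) = 0.0054/(51.2×39.5) = 2.67×10^-6 K/W
R_outer film = 1/(h_o·A) = 1/(15×39.5) = 0.001688 K/W
Sum of known resistances R_other = 0.002716 K/W
Total R = ΔT/Q = 207/1940 = 0.1067 K/W
R_aerogel blanket = R_total − R_other = 0.104 K/W
k = L/(R·A) = 0.06/(0.104×39.5)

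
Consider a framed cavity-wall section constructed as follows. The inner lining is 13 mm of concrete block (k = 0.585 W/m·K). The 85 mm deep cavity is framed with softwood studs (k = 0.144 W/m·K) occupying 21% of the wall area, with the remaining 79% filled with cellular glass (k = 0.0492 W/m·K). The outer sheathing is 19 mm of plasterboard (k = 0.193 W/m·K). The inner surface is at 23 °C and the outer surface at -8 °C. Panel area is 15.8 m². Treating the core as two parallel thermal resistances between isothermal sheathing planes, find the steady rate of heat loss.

Sheathing layers in series; stud and cavity paths in parallel between them.
R_inner = 0.013/(0.585×15.8) = 0.001406 K/W
R_stud  = 0.085/(0.144×0.21×15.8) = 0.1779 K/W
R_cav   = 0.085/(0.0492×0.79×15.8) = 0.1384 K/W
1/R_core = 1/R_stud + 1/R_cav → R_core = 0.07785 K/W
R_outer = 0.019/(0.193×15.8) = 0.006231 K/W
R_total = 0.08548 K/W
Q = ΔT/R_total = 31/0.08548

Q ≈ 363 W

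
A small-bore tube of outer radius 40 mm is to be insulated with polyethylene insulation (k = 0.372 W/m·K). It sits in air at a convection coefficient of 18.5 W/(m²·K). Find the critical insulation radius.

For a cylinder r_cr = k/h = 0.372/18.5
r_cr = 20.1 mm; since the bare radius (40 mm) is above r_cr, any added insulation will reduce heat loss.

r_cr ≈ 20.1 mm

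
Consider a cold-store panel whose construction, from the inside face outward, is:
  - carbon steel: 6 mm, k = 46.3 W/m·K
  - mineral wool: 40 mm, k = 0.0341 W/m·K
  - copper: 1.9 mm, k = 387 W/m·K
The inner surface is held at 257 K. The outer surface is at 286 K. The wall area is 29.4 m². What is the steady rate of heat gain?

Q ≈ 727 W

Thermal resistances in series:
R_carbon steel = L/(kA) = 0.006/(46.3×29.4) = 4.408×10^-6 K/W
R_mineral wool = L/(kA) = 0.04/(0.0341×29.4) = 0.0399 K/W
R_copper = L/(kA) = 0.0019/(387×29.4) = 1.67×10^-7 K/W
R_total = 0.0399 K/W
Q = ΔT / R_total = 29 / 0.0399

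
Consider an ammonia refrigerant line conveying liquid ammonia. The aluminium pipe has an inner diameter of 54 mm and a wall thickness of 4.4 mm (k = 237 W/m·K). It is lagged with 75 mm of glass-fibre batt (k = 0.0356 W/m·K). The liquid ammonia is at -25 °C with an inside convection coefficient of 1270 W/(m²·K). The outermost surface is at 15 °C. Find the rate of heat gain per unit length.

Treating each annulus and film as a series resistance:
R_inner film = 1/(h_i·2πr₁L) = 1/(1270×2π×0.027×1) = 0.004641 K/W
R_aluminium pipe wall = ln(31.4/27)/(2π×237×1) = 1.014×10^-4 K/W
R_glass-fibre batt = ln(106.4/31.4)/(2π×0.0356×1) = 5.456 K/W
R_total = 5.461 K/W
Q = ΔT/R_total = 40/5.461

q′ ≈ 7.33 W/m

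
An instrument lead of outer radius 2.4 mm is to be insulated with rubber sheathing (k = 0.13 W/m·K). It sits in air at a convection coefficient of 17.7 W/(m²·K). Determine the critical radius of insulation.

For a cylinder r_cr = k/h = 0.13/17.7
r_cr = 7.34 mm; since the bare radius (2.4 mm) is below r_cr, adding a thin layer of insulation will *increase* heat loss.

r_cr ≈ 7.34 mm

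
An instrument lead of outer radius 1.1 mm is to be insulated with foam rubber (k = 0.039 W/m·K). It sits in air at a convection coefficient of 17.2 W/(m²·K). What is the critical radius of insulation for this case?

r_cr ≈ 2.27 mm

For a cylinder r_cr = k/h = 0.039/17.2
r_cr = 2.27 mm; since the bare radius (1.1 mm) is below r_cr, adding a thin layer of insulation will *increase* heat loss.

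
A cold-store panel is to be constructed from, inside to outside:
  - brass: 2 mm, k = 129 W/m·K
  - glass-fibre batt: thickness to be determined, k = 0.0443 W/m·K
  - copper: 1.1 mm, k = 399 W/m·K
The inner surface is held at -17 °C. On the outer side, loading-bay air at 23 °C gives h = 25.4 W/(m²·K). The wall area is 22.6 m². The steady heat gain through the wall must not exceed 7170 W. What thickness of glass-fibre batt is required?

L ≈ 3.84 mm

Thermal resistances in series:
R_brass = L/(kA) = 0.002/(129×22.6) = 6.86×10^-7 K/W
R_copper = L/(kA) = 0.0011/(399×22.6) = 1.22×10^-7 K/W
R_outer film = 1/(h_o·A) = 1/(25.4×22.6) = 0.001742 K/W
Sum of the known resistances R_other = 0.001743 K/W
Required total resistance R_tot = ΔT/Q_allow = 40/7170 = 0.005579 K/W
R_glass-fibre batt = R_tot − R_other = 0.003836 K/W
L = R·k·A = 0.003836×0.0443×22.6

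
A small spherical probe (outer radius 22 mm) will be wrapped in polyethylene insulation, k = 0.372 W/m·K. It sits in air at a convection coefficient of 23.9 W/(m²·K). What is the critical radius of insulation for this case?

For a sphere r_cr = 2k/h = 2×0.372/23.9
r_cr = 31.1 mm; since the bare radius (22 mm) is below r_cr, adding a thin layer of insulation will *increase* heat loss.

r_cr ≈ 31.1 mm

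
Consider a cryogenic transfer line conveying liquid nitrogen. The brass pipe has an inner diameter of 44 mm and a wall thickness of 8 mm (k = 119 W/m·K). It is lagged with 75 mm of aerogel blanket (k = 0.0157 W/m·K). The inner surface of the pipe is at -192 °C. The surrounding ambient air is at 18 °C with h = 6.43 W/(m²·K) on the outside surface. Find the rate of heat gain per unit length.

q′ ≈ 16.2 W/m

Per-layer cylindrical resistances, series-summed:
R_brass pipe wall = ln(30/22)/(2π×119×1) = 4.148×10^-4 K/W
R_aerogel blanket = ln(105/30)/(2π×0.0157×1) = 12.7 K/W
R_outer film = 1/(h_o·2πr_oL) = 1/(6.43×2π×0.105×1) = 0.2357 K/W
R_total = 12.94 K/W
Q = ΔT/R_total = 210/12.94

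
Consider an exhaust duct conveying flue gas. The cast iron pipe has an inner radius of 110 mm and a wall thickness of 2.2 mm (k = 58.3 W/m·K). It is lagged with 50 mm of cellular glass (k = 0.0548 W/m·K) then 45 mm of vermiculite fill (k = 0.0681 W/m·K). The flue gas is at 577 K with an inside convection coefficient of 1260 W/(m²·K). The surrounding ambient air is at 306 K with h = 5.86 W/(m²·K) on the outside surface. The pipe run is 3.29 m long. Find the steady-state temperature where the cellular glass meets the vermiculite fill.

Treating each annulus and film as a series resistance:
R_inner film = 1/(h_i·2πr₁L) = 1/(1260×2π×0.11×3.29) = 3.49×10^-4 K/W
R_cast iron pipe wall = ln(112.2/110)/(2π×58.3×3.29) = 1.643×10^-5 K/W
R_cellular glass = ln(162.2/112.2)/(2π×0.0548×3.29) = 0.3253 K/W
R_vermiculite fill = ln(207.2/162.2)/(2π×0.0681×3.29) = 0.1739 K/W
R_outer film = 1/(h_o·2πr_oL) = 1/(5.86×2π×0.2072×3.29) = 0.03984 K/W
R_total = 0.5395 K/W
Q = ΔT/R_total = 271/0.5395
Q = 502 W
T_interface = T_inner − Q·ΣR(inner→interface) = 577 − 502×0.3257

T ≈ 413 K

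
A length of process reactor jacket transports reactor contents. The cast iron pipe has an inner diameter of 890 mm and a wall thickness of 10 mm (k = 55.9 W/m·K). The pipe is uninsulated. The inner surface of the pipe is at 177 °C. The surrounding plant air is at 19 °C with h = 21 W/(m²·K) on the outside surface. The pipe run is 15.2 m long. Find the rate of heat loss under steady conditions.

For a radial system each layer contributes R = ln(r_out/r_in)/(2πkL); films add R = 1/(hA).
R_cast iron pipe wall = ln(455/445)/(2π×55.9×15.2) = 4.163×10^-6 K/W
R_outer film = 1/(h_o·2πr_oL) = 1/(21×2π×0.455×15.2) = 0.001096 K/W
R_total = 0.0011 K/W
Q = ΔT/R_total = 158/0.0011

Q ≈ 144000 W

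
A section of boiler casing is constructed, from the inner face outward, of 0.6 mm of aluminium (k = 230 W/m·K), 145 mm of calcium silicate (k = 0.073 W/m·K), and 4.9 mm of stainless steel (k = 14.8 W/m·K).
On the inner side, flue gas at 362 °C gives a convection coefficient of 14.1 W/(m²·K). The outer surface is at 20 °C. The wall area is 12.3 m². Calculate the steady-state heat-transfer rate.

Using the resistance-network approach (series):
R_inner film = 1/(h_i·A) = 1/(14.1×12.3) = 0.005766 K/W
R_aluminium = L/(kA) = 0.0006/(230×12.3) = 2.121×10^-7 K/W
R_calcium silicate = L/(kA) = 0.145/(0.073×12.3) = 0.1615 K/W
R_stainless steel = L/(kA) = 0.0049/(14.8×12.3) = 2.692×10^-5 K/W
R_total = 0.1673 K/W
Q = ΔT / R_total = 342 / 0.1673

Q ≈ 2040 W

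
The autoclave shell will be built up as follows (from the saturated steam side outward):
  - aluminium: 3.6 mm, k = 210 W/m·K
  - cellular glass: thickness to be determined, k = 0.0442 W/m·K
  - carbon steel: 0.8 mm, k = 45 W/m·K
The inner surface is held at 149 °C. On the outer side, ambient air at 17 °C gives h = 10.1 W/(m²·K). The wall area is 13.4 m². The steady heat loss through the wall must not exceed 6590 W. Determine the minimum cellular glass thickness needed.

Series thermal resistances:
R_aluminium = L/(kA) = 0.0036/(210×13.4) = 1.279×10^-6 K/W
R_carbon steel = L/(kA) = 0.0008/(45×13.4) = 1.327×10^-6 K/W
R_outer film = 1/(h_o·A) = 1/(10.1×13.4) = 0.007389 K/W
Sum of the known resistances R_other = 0.007391 K/W
Required total resistance R_tot = ΔT/Q_allow = 132/6590 = 0.02003 K/W
R_cellular glass = R_tot − R_other = 0.01264 K/W
L = R·k·A = 0.01264×0.0442×13.4

L ≈ 7.49 mm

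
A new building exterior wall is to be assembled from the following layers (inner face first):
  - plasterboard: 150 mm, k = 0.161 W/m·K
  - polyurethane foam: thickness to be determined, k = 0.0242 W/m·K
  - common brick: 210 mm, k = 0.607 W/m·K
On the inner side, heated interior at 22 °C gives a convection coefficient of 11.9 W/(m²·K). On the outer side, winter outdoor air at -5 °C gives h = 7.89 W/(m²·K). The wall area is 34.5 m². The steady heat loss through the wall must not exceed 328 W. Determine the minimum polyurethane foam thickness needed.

Treating each layer as a thermal resistance in series:
R_inner film = 1/(h_i·A) = 1/(11.9×34.5) = 0.002436 K/W
R_plasterboard = L/(kA) = 0.15/(0.161×34.5) = 0.02701 K/W
R_common brick = L/(kA) = 0.21/(0.607×34.5) = 0.01003 K/W
R_outer film = 1/(h_o·A) = 1/(7.89×34.5) = 0.003674 K/W
Sum of the known resistances R_other = 0.04314 K/W
Required total resistance R_tot = ΔT/Q_allow = 27/328 = 0.08232 K/W
R_polyurethane foam = R_tot − R_other = 0.03917 K/W
L = R·k·A = 0.03917×0.0242×34.5

L ≈ 32.7 mm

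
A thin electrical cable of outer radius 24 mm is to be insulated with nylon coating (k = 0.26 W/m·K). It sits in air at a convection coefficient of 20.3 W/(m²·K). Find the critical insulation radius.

For a cylinder r_cr = k/h = 0.26/20.3
r_cr = 12.8 mm; since the bare radius (24 mm) is above r_cr, any added insulation will reduce heat loss.

r_cr ≈ 12.8 mm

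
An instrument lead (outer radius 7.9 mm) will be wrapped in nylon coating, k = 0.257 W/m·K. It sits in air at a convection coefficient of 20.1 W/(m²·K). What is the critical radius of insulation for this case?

r_cr ≈ 12.8 mm

For a cylinder r_cr = k/h = 0.257/20.1
r_cr = 12.8 mm; since the bare radius (7.9 mm) is below r_cr, adding a thin layer of insulation will *increase* heat loss.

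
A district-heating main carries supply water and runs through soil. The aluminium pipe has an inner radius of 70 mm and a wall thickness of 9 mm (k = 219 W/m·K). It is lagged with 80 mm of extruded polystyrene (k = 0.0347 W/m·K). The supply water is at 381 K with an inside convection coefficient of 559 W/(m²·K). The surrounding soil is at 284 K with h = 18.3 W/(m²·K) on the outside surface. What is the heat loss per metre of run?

q′ ≈ 29.7 W/m

Per-layer cylindrical resistances, series-summed:
R_inner film = 1/(h_i·2πr₁L) = 1/(559×2π×0.07×1) = 0.004067 K/W
R_aluminium pipe wall = ln(79/70)/(2π×219×1) = 8.79×10^-5 K/W
R_extruded polystyrene = ln(159/79)/(2π×0.0347×1) = 3.208 K/W
R_outer film = 1/(h_o·2πr_oL) = 1/(18.3×2π×0.159×1) = 0.0547 K/W
R_total = 3.267 K/W
Q = ΔT/R_total = 97/3.267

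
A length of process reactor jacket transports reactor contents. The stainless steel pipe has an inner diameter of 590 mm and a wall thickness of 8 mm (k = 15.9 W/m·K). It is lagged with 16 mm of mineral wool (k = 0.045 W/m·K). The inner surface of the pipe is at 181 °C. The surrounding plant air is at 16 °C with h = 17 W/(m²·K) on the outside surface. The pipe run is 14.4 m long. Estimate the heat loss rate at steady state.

Q ≈ 11200 W

Per-layer cylindrical resistances, series-summed:
R_stainless steel pipe wall = ln(303/295)/(2π×15.9×14.4) = 1.86×10^-5 K/W
R_mineral wool = ln(319/303)/(2π×0.045×14.4) = 0.01264 K/W
R_outer film = 1/(h_o·2πr_oL) = 1/(17×2π×0.319×14.4) = 0.002038 K/W
R_total = 0.0147 K/W
Q = ΔT/R_total = 165/0.0147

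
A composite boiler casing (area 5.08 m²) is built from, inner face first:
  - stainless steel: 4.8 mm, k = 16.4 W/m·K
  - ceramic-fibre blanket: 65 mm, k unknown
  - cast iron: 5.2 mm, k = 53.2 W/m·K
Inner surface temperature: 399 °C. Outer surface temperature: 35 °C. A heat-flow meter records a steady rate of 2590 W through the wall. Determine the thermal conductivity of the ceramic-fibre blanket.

Using the resistance-network approach (series):
R_stainless steel = L/(kA) = 0.0048/(16.4×5.08) = 5.761×10^-5 K/W
R_cast iron = L/(kA) = 0.0052/(53.2×5.08) = 1.924×10^-5 K/W
Sum of known resistances R_other = 7.686×10^-5 K/W
Total R = ΔT/Q = 364/2590 = 0.1405 K/W
R_ceramic-fibre blanket = R_total − R_other = 0.1405 K/W
k = L/(R·A) = 0.065/(0.1405×5.08)

k ≈ 0.0911 W/(m·K)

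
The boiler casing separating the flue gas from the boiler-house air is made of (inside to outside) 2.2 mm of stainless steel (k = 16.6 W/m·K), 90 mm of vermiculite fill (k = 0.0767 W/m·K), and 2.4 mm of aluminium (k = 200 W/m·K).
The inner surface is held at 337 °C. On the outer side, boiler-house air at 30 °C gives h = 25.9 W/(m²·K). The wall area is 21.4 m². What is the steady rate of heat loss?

Using the resistance-network approach (series):
R_stainless steel = L/(kA) = 0.0022/(16.6×21.4) = 6.193×10^-6 K/W
R_vermiculite fill = L/(kA) = 0.09/(0.0767×21.4) = 0.05483 K/W
R_aluminium = L/(kA) = 0.0024/(200×21.4) = 5.607×10^-7 K/W
R_outer film = 1/(h_o·A) = 1/(25.9×21.4) = 0.001804 K/W
R_total = 0.05664 K/W
Q = ΔT / R_total = 307 / 0.05664

Q ≈ 5420 W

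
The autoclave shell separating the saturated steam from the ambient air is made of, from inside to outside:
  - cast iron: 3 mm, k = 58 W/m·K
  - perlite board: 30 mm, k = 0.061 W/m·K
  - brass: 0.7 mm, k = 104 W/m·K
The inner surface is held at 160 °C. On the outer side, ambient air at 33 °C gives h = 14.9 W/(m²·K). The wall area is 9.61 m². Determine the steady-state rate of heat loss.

Model the wall as resistances in series:
R_cast iron = L/(kA) = 0.003/(58×9.61) = 5.382×10^-6 K/W
R_perlite board = L/(kA) = 0.03/(0.061×9.61) = 0.05118 K/W
R_brass = L/(kA) = 0.0007/(104×9.61) = 7.004×10^-7 K/W
R_outer film = 1/(h_o·A) = 1/(14.9×9.61) = 0.006984 K/W
R_total = 0.05817 K/W
Q = ΔT / R_total = 127 / 0.05817

Q ≈ 2180 W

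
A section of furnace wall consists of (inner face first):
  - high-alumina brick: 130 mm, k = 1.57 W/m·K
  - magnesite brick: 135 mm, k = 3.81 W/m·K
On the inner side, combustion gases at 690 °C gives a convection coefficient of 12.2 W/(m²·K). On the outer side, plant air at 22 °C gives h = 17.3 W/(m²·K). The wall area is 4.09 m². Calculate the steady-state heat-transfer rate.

Treating each layer as a thermal resistance in series:
R_inner film = 1/(h_i·A) = 1/(12.2×4.09) = 0.02004 K/W
R_high-alumina brick = L/(kA) = 0.13/(1.57×4.09) = 0.02025 K/W
R_magnesite brick = L/(kA) = 0.135/(3.81×4.09) = 0.008663 K/W
R_outer film = 1/(h_o·A) = 1/(17.3×4.09) = 0.01413 K/W
R_total = 0.06308 K/W
Q = ΔT / R_total = 668 / 0.06308

Q ≈ 10600 W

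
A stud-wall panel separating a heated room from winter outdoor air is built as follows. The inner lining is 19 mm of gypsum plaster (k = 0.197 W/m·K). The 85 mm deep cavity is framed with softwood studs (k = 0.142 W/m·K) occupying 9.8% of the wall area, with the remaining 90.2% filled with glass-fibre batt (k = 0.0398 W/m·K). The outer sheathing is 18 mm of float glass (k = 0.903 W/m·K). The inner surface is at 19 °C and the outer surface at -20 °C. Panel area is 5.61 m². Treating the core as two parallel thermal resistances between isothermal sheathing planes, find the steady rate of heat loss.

Sheathing layers in series; stud and cavity paths in parallel between them.
R_inner = 0.019/(0.197×5.61) = 0.01719 K/W
R_stud  = 0.085/(0.142×0.098×5.61) = 1.089 K/W
R_cav   = 0.085/(0.0398×0.902×5.61) = 0.4221 K/W
1/R_core = 1/R_stud + 1/R_cav → R_core = 0.3042 K/W
R_outer = 0.018/(0.903×5.61) = 0.003553 K/W
R_total = 0.3249 K/W
Q = ΔT/R_total = 39/0.3249

Q ≈ 120 W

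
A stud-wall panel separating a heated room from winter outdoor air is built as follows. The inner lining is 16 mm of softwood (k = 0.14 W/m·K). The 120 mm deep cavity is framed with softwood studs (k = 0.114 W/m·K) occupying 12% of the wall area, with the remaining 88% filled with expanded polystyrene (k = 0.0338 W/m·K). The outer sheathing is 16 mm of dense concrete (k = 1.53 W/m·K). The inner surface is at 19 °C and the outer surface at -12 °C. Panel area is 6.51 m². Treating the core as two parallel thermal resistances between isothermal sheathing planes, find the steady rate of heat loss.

Q ≈ 69.9 W

Sheathing layers in series; stud and cavity paths in parallel between them.
R_inner = 0.016/(0.14×6.51) = 0.01756 K/W
R_stud  = 0.12/(0.114×0.12×6.51) = 1.347 K/W
R_cav   = 0.12/(0.0338×0.88×6.51) = 0.6197 K/W
1/R_core = 1/R_stud + 1/R_cav → R_core = 0.4245 K/W
R_outer = 0.016/(1.53×6.51) = 0.001606 K/W
R_total = 0.4437 K/W
Q = ΔT/R_total = 31/0.4437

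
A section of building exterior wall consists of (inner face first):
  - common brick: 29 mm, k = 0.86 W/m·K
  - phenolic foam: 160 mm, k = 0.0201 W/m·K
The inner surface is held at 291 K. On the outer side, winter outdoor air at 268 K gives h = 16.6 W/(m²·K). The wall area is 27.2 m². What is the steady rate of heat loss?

Q ≈ 77.7 W

Thermal resistances in series:
R_common brick = L/(kA) = 0.029/(0.86×27.2) = 0.00124 K/W
R_phenolic foam = L/(kA) = 0.16/(0.0201×27.2) = 0.2927 K/W
R_outer film = 1/(h_o·A) = 1/(16.6×27.2) = 0.002215 K/W
R_total = 0.2961 K/W
Q = ΔT / R_total = 23 / 0.2961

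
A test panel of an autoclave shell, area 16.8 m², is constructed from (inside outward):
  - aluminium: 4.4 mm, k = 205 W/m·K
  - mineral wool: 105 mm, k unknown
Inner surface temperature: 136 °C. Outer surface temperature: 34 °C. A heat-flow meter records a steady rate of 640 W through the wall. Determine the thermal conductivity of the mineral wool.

k ≈ 0.0392 W/(m·K)

Treating each layer as a thermal resistance in series:
R_aluminium = L/(kA) = 0.0044/(205×16.8) = 1.278×10^-6 K/W
Sum of known resistances R_other = 1.278×10^-6 K/W
Total R = ΔT/Q = 102/640 = 0.1594 K/W
R_mineral wool = R_total − R_other = 0.1594 K/W
k = L/(R·A) = 0.105/(0.1594×16.8)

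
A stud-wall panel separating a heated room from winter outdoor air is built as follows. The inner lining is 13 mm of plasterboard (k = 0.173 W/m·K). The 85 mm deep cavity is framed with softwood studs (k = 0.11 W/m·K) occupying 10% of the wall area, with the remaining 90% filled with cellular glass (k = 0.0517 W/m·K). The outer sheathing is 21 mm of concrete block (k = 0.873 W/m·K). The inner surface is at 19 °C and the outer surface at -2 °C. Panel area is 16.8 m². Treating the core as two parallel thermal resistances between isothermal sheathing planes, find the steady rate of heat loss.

Sheathing layers in series; stud and cavity paths in parallel between them.
R_inner = 0.013/(0.173×16.8) = 0.004473 K/W
R_stud  = 0.085/(0.11×0.1×16.8) = 0.46 K/W
R_cav   = 0.085/(0.0517×0.9×16.8) = 0.1087 K/W
1/R_core = 1/R_stud + 1/R_cav → R_core = 0.08795 K/W
R_outer = 0.021/(0.873×16.8) = 0.001432 K/W
R_total = 0.09385 K/W
Q = ΔT/R_total = 21/0.09385

Q ≈ 224 W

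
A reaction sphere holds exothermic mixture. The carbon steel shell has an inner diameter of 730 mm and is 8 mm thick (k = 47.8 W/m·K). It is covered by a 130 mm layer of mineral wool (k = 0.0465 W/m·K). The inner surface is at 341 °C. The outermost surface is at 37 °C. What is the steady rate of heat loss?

Each spherical layer contributes R = (1/r_i − 1/r_o)/(4πk):
R_carbon steel shell = (1/0.365 − 1/0.373)/(4π×47.8) = 9.783×10^-5 K/W
R_mineral wool = (1/0.373 − 1/0.503)/(4π×0.0465) = 1.186 K/W
R_total = 1.186 K/W
Q = ΔT/R_total = 304/1.186

Q ≈ 256 W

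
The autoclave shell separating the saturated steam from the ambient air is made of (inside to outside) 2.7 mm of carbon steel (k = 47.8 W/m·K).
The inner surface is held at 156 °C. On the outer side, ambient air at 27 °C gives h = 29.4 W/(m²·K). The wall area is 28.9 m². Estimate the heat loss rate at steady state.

Treating each layer as a thermal resistance in series:
R_carbon steel = L/(kA) = 0.0027/(47.8×28.9) = 1.955×10^-6 K/W
R_outer film = 1/(h_o·A) = 1/(29.4×28.9) = 0.001177 K/W
R_total = 0.001179 K/W
Q = ΔT / R_total = 129 / 0.001179

Q ≈ 109000 W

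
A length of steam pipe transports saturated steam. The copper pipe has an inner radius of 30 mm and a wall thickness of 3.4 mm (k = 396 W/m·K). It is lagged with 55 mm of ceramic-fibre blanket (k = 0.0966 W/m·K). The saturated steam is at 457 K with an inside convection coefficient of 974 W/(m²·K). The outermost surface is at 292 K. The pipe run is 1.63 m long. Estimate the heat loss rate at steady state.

Q ≈ 167 W

For a radial system each layer contributes R = ln(r_out/r_in)/(2πkL); films add R = 1/(hA).
R_inner film = 1/(h_i·2πr₁L) = 1/(974×2π×0.03×1.63) = 0.003342 K/W
R_copper pipe wall = ln(33.4/30)/(2π×396×1.63) = 2.647×10^-5 K/W
R_ceramic-fibre blanket = ln(88.4/33.4)/(2π×0.0966×1.63) = 0.9838 K/W
R_total = 0.9872 K/W
Q = ΔT/R_total = 165/0.9872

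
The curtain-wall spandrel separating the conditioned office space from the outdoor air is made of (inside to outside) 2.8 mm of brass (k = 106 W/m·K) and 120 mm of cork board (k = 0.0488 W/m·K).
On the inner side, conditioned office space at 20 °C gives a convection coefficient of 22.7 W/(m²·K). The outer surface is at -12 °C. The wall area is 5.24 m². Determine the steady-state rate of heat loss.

Q ≈ 67 W

Thermal resistances in series:
R_inner film = 1/(h_i·A) = 1/(22.7×5.24) = 0.008407 K/W
R_brass = L/(kA) = 0.0028/(106×5.24) = 5.041×10^-6 K/W
R_cork board = L/(kA) = 0.12/(0.0488×5.24) = 0.4693 K/W
R_total = 0.4777 K/W
Q = ΔT / R_total = 32 / 0.4777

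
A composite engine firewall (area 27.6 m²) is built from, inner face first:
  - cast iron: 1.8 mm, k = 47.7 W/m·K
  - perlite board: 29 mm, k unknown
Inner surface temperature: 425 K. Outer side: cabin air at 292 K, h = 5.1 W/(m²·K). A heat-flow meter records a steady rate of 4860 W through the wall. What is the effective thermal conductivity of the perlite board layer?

k ≈ 0.0519 W/(m·K)

Model the wall as resistances in series:
R_cast iron = L/(kA) = 0.0018/(47.7×27.6) = 1.367×10^-6 K/W
R_outer film = 1/(h_o·A) = 1/(5.1×27.6) = 0.007104 K/W
Sum of known resistances R_other = 0.007106 K/W
Total R = ΔT/Q = 133/4860 = 0.02737 K/W
R_perlite board = R_total − R_other = 0.02026 K/W
k = L/(R·A) = 0.029/(0.02026×27.6)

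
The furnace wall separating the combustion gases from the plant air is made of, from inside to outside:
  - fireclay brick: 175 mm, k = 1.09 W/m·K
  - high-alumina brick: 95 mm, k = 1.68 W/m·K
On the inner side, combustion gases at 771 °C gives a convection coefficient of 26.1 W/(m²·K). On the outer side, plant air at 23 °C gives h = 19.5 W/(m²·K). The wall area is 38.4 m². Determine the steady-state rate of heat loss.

Q ≈ 93700 W

Thermal resistances in series:
R_inner film = 1/(h_i·A) = 1/(26.1×38.4) = 9.978×10^-4 K/W
R_fireclay brick = L/(kA) = 0.175/(1.09×38.4) = 0.004181 K/W
R_high-alumina brick = L/(kA) = 0.095/(1.68×38.4) = 0.001473 K/W
R_outer film = 1/(h_o·A) = 1/(19.5×38.4) = 0.001335 K/W
R_total = 0.007987 K/W
Q = ΔT / R_total = 748 / 0.007987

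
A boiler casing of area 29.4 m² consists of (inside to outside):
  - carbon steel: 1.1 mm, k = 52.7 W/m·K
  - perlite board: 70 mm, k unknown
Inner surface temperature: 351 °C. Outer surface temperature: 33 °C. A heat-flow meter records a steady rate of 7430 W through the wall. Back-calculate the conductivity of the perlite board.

k ≈ 0.0556 W/(m·K)

Using the resistance-network approach (series):
R_carbon steel = L/(kA) = 0.0011/(52.7×29.4) = 7.1×10^-7 K/W
Sum of known resistances R_other = 7.1×10^-7 K/W
Total R = ΔT/Q = 318/7430 = 0.0428 K/W
R_perlite board = R_total − R_other = 0.0428 K/W
k = L/(R·A) = 0.07/(0.0428×29.4)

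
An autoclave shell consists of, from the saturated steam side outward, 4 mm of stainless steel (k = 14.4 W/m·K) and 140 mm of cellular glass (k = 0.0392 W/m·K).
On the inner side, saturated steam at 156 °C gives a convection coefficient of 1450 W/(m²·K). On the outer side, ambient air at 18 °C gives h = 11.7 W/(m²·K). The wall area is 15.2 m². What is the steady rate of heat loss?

Q ≈ 573 W

Thermal resistances in series:
R_inner film = 1/(h_i·A) = 1/(1450×15.2) = 4.537×10^-5 K/W
R_stainless steel = L/(kA) = 0.004/(14.4×15.2) = 1.827×10^-5 K/W
R_cellular glass = L/(kA) = 0.14/(0.0392×15.2) = 0.235 K/W
R_outer film = 1/(h_o·A) = 1/(11.7×15.2) = 0.005623 K/W
R_total = 0.2406 K/W
Q = ΔT / R_total = 138 / 0.2406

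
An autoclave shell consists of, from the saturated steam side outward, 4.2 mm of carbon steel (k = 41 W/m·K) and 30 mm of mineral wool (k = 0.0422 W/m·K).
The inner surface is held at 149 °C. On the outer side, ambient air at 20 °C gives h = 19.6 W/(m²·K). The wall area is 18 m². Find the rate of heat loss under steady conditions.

Q ≈ 3050 W

Model the wall as resistances in series:
R_carbon steel = L/(kA) = 0.0042/(41×18) = 5.691×10^-6 K/W
R_mineral wool = L/(kA) = 0.03/(0.0422×18) = 0.03949 K/W
R_outer film = 1/(h_o·A) = 1/(19.6×18) = 0.002834 K/W
R_total = 0.04233 K/W
Q = ΔT / R_total = 129 / 0.04233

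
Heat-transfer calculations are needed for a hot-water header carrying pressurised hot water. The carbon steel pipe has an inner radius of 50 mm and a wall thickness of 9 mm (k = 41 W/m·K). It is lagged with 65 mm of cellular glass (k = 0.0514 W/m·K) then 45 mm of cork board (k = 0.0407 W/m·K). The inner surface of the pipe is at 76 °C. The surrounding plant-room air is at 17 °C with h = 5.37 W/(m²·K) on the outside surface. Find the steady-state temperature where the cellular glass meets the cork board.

T ≈ 39.2 °C

Per-layer cylindrical resistances, series-summed:
R_carbon steel pipe wall = ln(59/50)/(2π×41×1) = 6.425×10^-4 K/W
R_cellular glass = ln(124/59)/(2π×0.0514×1) = 2.3 K/W
R_cork board = ln(169/124)/(2π×0.0407×1) = 1.211 K/W
R_outer film = 1/(h_o·2πr_oL) = 1/(5.37×2π×0.169×1) = 0.1754 K/W
R_total = 3.687 K/W
Q = ΔT/R_total = 59/3.687
Q = 16 W/m
T_interface = T_inner − Q·ΣR(inner→interface) = 76 − 16×2.3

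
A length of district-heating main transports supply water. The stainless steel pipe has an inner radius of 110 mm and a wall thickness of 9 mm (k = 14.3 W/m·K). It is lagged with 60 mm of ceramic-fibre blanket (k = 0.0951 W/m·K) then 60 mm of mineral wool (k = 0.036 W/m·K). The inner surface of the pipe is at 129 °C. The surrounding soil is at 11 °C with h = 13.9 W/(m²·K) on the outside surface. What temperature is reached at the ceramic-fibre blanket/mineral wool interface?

Cylindrical conduction, so R = ln(r₂/r₁)/(2πkL) per layer, in series:
R_stainless steel pipe wall = ln(119/110)/(2π×14.3×1) = 8.753×10^-4 K/W
R_ceramic-fibre blanket = ln(179/119)/(2π×0.0951×1) = 0.6832 K/W
R_mineral wool = ln(239/179)/(2π×0.036×1) = 1.278 K/W
R_outer film = 1/(h_o·2πr_oL) = 1/(13.9×2π×0.239×1) = 0.04791 K/W
R_total = 2.01 K/W
Q = ΔT/R_total = 118/2.01
Q = 58.7 W/m
T_interface = T_inner − Q·ΣR(inner→interface) = 129 − 58.7×0.6841

T ≈ 88.8 °C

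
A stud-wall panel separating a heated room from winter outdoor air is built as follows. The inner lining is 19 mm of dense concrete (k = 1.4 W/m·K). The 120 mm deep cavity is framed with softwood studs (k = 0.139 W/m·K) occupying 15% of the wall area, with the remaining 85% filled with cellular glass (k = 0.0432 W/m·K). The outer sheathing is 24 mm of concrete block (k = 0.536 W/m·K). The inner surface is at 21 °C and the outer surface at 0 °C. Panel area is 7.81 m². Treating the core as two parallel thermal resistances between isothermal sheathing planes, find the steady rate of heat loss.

Sheathing layers in series; stud and cavity paths in parallel between them.
R_inner = 0.019/(1.4×7.81) = 0.001738 K/W
R_stud  = 0.12/(0.139×0.15×7.81) = 0.7369 K/W
R_cav   = 0.12/(0.0432×0.85×7.81) = 0.4184 K/W
1/R_core = 1/R_stud + 1/R_cav → R_core = 0.2669 K/W
R_outer = 0.024/(0.536×7.81) = 0.005733 K/W
R_total = 0.2744 K/W
Q = ΔT/R_total = 21/0.2744

Q ≈ 76.5 W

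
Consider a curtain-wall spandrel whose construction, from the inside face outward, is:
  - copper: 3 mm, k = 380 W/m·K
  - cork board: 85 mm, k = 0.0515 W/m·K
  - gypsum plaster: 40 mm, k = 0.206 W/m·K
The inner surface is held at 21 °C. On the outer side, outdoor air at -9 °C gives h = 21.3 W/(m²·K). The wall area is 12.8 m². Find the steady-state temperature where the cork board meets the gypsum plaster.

Thermal resistances in series:
R_copper = L/(kA) = 0.003/(380×12.8) = 6.168×10^-7 K/W
R_cork board = L/(kA) = 0.085/(0.0515×12.8) = 0.1289 K/W
R_gypsum plaster = L/(kA) = 0.04/(0.206×12.8) = 0.01517 K/W
R_outer film = 1/(h_o·A) = 1/(21.3×12.8) = 0.003668 K/W
R_total = 0.1478 K/W;  Q = ΔT/R_total = 30/0.1478 = 203 W
T_interface = T_inner − Q·ΣR(inner→interface) = 21 − 203×0.1289

T ≈ -5.18 °C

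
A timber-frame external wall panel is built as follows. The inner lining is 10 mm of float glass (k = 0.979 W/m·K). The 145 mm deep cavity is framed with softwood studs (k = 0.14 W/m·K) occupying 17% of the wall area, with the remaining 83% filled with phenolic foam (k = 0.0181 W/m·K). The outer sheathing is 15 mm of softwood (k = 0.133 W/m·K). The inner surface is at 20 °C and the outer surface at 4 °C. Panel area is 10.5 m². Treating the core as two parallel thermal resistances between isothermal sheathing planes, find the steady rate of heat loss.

Sheathing layers in series; stud and cavity paths in parallel between them.
R_inner = 0.01/(0.979×10.5) = 9.728×10^-4 K/W
R_stud  = 0.145/(0.14×0.17×10.5) = 0.5802 K/W
R_cav   = 0.145/(0.0181×0.83×10.5) = 0.9192 K/W
1/R_core = 1/R_stud + 1/R_cav → R_core = 0.3557 K/W
R_outer = 0.015/(0.133×10.5) = 0.01074 K/W
R_total = 0.3674 K/W
Q = ΔT/R_total = 16/0.3674

Q ≈ 43.5 W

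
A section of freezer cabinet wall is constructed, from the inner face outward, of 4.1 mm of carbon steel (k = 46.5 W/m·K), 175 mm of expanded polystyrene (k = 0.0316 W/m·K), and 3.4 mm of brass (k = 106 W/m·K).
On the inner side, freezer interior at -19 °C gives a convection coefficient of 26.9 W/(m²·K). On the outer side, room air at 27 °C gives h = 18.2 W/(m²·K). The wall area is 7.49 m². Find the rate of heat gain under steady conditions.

Q ≈ 61.2 W

Treating each layer as a thermal resistance in series:
R_inner film = 1/(h_i·A) = 1/(26.9×7.49) = 0.004963 K/W
R_carbon steel = L/(kA) = 0.0041/(46.5×7.49) = 1.177×10^-5 K/W
R_expanded polystyrene = L/(kA) = 0.175/(0.0316×7.49) = 0.7394 K/W
R_brass = L/(kA) = 0.0034/(106×7.49) = 4.282×10^-6 K/W
R_outer film = 1/(h_o·A) = 1/(18.2×7.49) = 0.007336 K/W
R_total = 0.7517 K/W
Q = ΔT / R_total = 46 / 0.7517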